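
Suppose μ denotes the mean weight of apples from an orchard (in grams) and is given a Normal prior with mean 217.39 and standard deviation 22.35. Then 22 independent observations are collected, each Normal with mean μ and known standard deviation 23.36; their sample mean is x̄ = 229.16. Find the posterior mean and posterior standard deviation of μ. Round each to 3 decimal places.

Prior precision 1/τ₀² = 1/22.35² = 0.00200191; data precision n/σ² = 22/23.36² = 0.0403160.
Posterior precision = 0.00200191 + 0.0403160 = 0.0423179, giving posterior SD = 1/√0.0423179 = 4.861.
Posterior mean = (0.00200191·217.39 + 0.0403160·229.16) / 0.0423179 = 228.603.

Posterior mean ≈ 228.603; posterior SD ≈ 4.861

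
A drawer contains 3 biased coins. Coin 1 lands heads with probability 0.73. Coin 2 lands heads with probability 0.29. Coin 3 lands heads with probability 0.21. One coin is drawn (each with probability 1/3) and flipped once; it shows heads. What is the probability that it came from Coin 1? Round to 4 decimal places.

Posterior probability ≈ 0.5935

Tabulate prior·likelihood by source: [1] prior 0.333333, lik 0.73, product 0.2433; [2] prior 0.333333, lik 0.29, product 0.09667; [3] prior 0.333333, lik 0.21, product 0.07000.
Normalizing constant = 0.41000; the posterior for Coin 1 is its product over the sum, 0.2433/0.41000 = 0.5935.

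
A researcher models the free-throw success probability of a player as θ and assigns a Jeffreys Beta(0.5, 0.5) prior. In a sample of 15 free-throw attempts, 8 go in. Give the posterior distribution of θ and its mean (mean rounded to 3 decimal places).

Posterior: Beta(8.5, 7.5); mean ≈ 0.531

Observing 8 successes and 7 failures updates Beta(0.5, 0.5) by adding the success and failure counts to the two shape parameters: α = 0.5+8 = 8.5, β = 0.5+7 = 7.5.
E[θ | data] = 8.5/(8.5+7.5) = 0.531.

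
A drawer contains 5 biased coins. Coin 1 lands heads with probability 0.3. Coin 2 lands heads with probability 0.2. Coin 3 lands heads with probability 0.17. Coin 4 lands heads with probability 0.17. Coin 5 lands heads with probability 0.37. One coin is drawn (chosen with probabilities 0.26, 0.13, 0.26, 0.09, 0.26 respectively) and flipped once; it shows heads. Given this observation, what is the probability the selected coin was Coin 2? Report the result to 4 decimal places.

Tabulate prior·likelihood by source: [1] prior 0.26, lik 0.3, product 0.07800; [2] prior 0.13, lik 0.2, product 0.02600; [3] prior 0.26, lik 0.17, product 0.04420; [4] prior 0.09, lik 0.17, product 0.01530; [5] prior 0.26, lik 0.37, product 0.09620.
Normalizing constant = 0.25970; the posterior for Coin 2 is its product over the sum, 0.02600/0.25970 = 0.1001.

Posterior probability ≈ 0.1001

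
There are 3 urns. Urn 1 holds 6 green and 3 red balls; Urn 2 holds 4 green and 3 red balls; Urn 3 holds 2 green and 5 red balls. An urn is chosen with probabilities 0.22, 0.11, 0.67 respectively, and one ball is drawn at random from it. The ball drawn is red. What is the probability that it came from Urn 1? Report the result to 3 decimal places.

Posterior probability ≈ 0.122

Tabulate prior·likelihood by source: [1] prior 0.22, lik 0.3333, product 0.07333; [2] prior 0.11, lik 0.4286, product 0.04714; [3] prior 0.67, lik 0.7143, product 0.4786.
Normalizing constant = 0.59905; the posterior for Urn 1 is its product over the sum, 0.07333/0.59905 = 0.122.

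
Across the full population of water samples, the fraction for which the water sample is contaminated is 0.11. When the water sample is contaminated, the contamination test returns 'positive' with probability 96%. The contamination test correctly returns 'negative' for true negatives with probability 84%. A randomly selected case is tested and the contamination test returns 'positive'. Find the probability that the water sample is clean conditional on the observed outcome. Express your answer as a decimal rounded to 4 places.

P(¬H | E) ≈ 0.5742

Let H be the event that the water sample is contaminated. P(H) = 0.11, so P(¬H) = 0.89. With E the 'positive' result, P(E|H) = 0.96 and P(E|¬H) = 0.16.
P(E) = 0.96·0.11 + 0.16·0.89 = 0.10560 + 0.14240 = 0.24800.
By Bayes' theorem, P(H|E) = 0.10560 / 0.24800 = 0.4258. Hence P(¬H|E) = 1 − 0.4258 = 0.5742.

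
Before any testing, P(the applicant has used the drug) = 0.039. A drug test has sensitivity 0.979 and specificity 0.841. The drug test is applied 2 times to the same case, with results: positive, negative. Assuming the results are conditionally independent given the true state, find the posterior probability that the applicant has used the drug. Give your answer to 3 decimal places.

With H the event that the applicant has used the drug, the joint likelihood of the observed sequence is P(data|H) = 0.979·0.021 = 0.020559 and P(data|¬H) = 0.159·0.841 = 0.13372.
Bayes: P(H|data) = 0.039·0.020559 / (0.039·0.020559 + 0.961·0.13372) = 0.00080180/0.12931 = 0.0062.

Posterior P(H) ≈ 0.006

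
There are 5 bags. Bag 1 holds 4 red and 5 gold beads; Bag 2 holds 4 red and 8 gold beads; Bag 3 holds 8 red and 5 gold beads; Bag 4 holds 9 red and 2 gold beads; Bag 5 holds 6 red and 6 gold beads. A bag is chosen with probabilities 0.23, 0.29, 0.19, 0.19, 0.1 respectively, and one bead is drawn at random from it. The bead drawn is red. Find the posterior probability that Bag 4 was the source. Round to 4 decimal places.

Posterior probability ≈ 0.2982

P(red|Bag 1) = 0.4444; P(red|Bag 2) = 0.3333; P(red|Bag 3) = 0.6154; P(red|Bag 4) = 0.8182; P(red|Bag 5) = 0.5.
Prior × likelihood for each source: 0.23·0.4444=0.1022, 0.29·0.3333=0.09667, 0.19·0.6154=0.1169, 0.19·0.8182=0.1555, 0.1·0.5=0.05000. Summing gives P(red) = 0.52127.
P(Bag 4 | red) = 0.1555 / 0.52127 = 0.2982.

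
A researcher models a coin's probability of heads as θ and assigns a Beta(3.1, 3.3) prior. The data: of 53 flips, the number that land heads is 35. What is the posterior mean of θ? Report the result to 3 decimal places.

The binomial likelihood is conjugate to the Beta prior: with 35 successes and 18 failures, the posterior is Beta(3.1+35, 3.3+18) = Beta(38.1, 21.3).
Posterior mean = α/(α+β) = 38.1/59.4 = 0.641.

Posterior mean ≈ 0.641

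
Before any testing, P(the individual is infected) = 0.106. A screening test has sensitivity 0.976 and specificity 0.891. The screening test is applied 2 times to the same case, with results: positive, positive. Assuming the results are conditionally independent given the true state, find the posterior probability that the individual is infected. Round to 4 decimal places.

Let H be the event that the individual is infected; start with P(H) = 0.106. P('positive'|H) = 0.976, P('positive'|¬H) = 0.109.
Update on result 1 ('positive'): P(H) ← 0.976·0.1060 / (0.976·0.1060 + 0.109·0.8940) = 0.10346/0.20090 = 0.5150.
Update on result 2 ('positive'): P(H) ← 0.976·0.5150 / (0.976·0.5150 + 0.109·0.4850) = 0.50260/0.55547 = 0.9048.

Posterior P(H) ≈ 0.9048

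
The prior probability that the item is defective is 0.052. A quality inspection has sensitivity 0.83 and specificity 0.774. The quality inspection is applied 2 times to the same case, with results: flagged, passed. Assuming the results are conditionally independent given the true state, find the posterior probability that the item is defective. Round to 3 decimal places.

Posterior P(H) ≈ 0.042

With H the event that the item is defective, the joint likelihood of the observed sequence is P(data|H) = 0.83·0.17 = 0.14110 and P(data|¬H) = 0.226·0.774 = 0.17492.
Bayes: P(H|data) = 0.052·0.14110 / (0.052·0.14110 + 0.948·0.17492) = 0.0073372/0.17317 = 0.0424.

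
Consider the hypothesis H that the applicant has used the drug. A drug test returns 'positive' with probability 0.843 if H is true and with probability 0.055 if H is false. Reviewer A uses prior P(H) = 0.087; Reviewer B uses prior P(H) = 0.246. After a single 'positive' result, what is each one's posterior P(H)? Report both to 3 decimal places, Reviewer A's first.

P('+'|H) = 0.843, P('+'|¬H) = 0.055.
Reviewer A: numerator 0.843·0.087 = 0.073341; evidence = 0.073341+0.055·0.913 = 0.12356; posterior = 0.594.
Reviewer B: numerator 0.843·0.246 = 0.20738; evidence = 0.20738+0.055·0.754 = 0.24885; posterior = 0.833.

Reviewer A: 0.594; Reviewer B: 0.833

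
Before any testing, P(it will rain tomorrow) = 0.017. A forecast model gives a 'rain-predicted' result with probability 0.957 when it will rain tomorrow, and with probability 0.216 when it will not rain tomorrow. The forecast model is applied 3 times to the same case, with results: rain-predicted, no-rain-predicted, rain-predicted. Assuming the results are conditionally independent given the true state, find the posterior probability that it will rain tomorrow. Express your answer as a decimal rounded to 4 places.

With H the event that it will rain tomorrow, the joint likelihood of the observed sequence is P(data|H) = 0.957·0.043·0.957 = 0.039382 and P(data|¬H) = 0.216·0.784·0.216 = 0.036578.
Bayes: P(H|data) = 0.017·0.039382 / (0.017·0.039382 + 0.983·0.036578) = 0.00066949/0.036626 = 0.0183.

Posterior P(H) ≈ 0.0183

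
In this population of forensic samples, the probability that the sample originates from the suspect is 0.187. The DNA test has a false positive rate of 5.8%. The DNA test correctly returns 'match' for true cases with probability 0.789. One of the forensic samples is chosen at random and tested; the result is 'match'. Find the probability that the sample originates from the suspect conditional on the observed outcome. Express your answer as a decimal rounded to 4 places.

P(H | E) ≈ 0.7578

Write H for 'the sample originates from the suspect'. Prior odds H:¬H = 0.187/0.813 = 0.23001. For the 'match' outcome, the likelihood ratio is 0.789/0.058 = 13.603.
Posterior odds = 0.23001 × 13.603 = 3.1290, so P(H|E) = 3.1290/(1+3.1290) = 0.7578.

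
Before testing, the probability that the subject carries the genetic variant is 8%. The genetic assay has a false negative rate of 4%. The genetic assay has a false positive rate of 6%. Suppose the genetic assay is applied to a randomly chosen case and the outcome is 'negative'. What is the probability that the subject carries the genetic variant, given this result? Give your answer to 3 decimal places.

Write H for 'the subject carries the genetic variant'. Prior odds H:¬H = 0.08/0.92 = 0.086957. For the 'negative' outcome, the likelihood ratio is 0.04/0.94 = 0.042553.
Posterior odds = 0.086957 × 0.042553 = 0.0037003, so P(H|E) = 0.0037003/(1+0.0037003) = 0.004.

P(H | E) ≈ 0.004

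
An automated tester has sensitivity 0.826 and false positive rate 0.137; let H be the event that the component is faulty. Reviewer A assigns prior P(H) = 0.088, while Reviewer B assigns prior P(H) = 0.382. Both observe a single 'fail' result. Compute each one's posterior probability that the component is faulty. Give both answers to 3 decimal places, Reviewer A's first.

The likelihood ratio for a 'fail' result is 0.826/0.137 = 6.0292.
Reviewer A: prior odds 0.088/0.912 = 0.096491; posterior odds 0.58176; posterior probability 0.368.
Reviewer B: prior odds 0.382/0.618 = 0.61812; posterior odds 3.7268; posterior probability 0.788.

Reviewer A: 0.368; Reviewer B: 0.788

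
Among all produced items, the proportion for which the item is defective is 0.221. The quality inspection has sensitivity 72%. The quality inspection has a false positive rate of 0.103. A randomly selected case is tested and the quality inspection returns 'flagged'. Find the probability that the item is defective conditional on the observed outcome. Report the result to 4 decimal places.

P(H | E) ≈ 0.6648

Let H be the event that the item is defective. P(H) = 0.221, so P(¬H) = 0.779. With E the 'flagged' result, P(E|H) = 0.72 and P(E|¬H) = 0.103.
P(E) = 0.72·0.221 + 0.103·0.779 = 0.15912 + 0.080237 = 0.23936.
By Bayes' theorem, P(H|E) = 0.15912 / 0.23936 = 0.6648.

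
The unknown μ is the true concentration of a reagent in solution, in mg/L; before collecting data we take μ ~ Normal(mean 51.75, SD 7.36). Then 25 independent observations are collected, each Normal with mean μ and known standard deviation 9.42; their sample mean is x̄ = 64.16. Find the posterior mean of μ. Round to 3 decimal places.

Posterior mean ≈ 63.397

With known σ, the Normal prior is conjugate. Weight on the data is w = (n/σ²)/(n/σ² + 1/τ₀²) = 0.281733/(0.281733+0.0184605) = 0.93850.
Posterior mean = w·x̄ + (1−w)·μ₀ = 0.93850·64.16 + 0.061495·51.75 = 63.397.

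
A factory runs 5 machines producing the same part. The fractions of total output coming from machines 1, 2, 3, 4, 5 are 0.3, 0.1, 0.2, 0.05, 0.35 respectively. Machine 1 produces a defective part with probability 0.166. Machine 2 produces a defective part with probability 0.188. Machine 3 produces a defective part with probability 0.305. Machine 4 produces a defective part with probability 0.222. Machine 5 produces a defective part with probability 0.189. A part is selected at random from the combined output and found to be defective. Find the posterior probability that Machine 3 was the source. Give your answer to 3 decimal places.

Posterior probability ≈ 0.295

P(defective|M1) = 0.166; P(defective|M2) = 0.188; P(defective|M3) = 0.305; P(defective|M4) = 0.222; P(defective|M5) = 0.189.
Prior × likelihood for each source: 0.3·0.166=0.04980, 0.1·0.188=0.01880, 0.2·0.305=0.06100, 0.05·0.222=0.01110, 0.35·0.189=0.06615. Summing gives P(defective) = 0.20685.
P(Machine 3 | defective) = 0.06100 / 0.20685 = 0.295.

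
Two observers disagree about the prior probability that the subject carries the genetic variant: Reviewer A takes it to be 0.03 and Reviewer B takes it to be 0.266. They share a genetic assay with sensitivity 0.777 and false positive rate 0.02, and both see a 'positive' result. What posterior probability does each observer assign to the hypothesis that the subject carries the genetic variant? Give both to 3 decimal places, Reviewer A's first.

P('+'|H) = 0.777, P('+'|¬H) = 0.02.
Reviewer A: numerator 0.777·0.03 = 0.023310; evidence = 0.023310+0.02·0.97 = 0.042710; posterior = 0.546.
Reviewer B: numerator 0.777·0.266 = 0.20668; evidence = 0.20668+0.02·0.734 = 0.22136; posterior = 0.934.

Reviewer A: 0.546; Reviewer B: 0.934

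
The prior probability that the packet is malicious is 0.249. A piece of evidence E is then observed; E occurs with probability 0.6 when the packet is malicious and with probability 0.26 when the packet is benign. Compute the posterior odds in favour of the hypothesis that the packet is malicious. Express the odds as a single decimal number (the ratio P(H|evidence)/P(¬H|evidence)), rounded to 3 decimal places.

Posterior odds ≈ 0.765

Prior odds = 0.249/(1−0.249) = 0.33156.
Likelihood ratio for E = 0.6/0.26 = 2.3077.
Posterior odds = prior odds × LR = 0.76513.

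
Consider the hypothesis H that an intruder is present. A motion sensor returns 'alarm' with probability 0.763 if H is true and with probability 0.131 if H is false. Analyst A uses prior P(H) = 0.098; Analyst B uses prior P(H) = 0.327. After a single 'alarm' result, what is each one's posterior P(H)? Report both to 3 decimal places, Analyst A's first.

Analyst A: 0.388; Analyst B: 0.739

The likelihood ratio for an 'alarm' result is 0.763/0.131 = 5.8244.
Analyst A: prior odds 0.098/0.902 = 0.10865; posterior odds 0.63281; posterior probability 0.388.
Analyst B: prior odds 0.327/0.673 = 0.48588; posterior odds 2.8300; posterior probability 0.739.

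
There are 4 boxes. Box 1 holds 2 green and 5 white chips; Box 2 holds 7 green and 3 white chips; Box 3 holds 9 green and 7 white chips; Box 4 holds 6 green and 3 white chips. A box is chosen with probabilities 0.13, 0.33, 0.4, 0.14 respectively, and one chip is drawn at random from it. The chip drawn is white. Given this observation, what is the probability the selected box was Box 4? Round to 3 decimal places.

Posterior probability ≈ 0.113

P(white|Box 1) = 0.7143; P(white|Box 2) = 0.3; P(white|Box 3) = 0.4375; P(white|Box 4) = 0.3333.
Prior × likelihood for each source: 0.13·0.7143=0.09286, 0.33·0.3=0.09900, 0.4·0.4375=0.1750, 0.14·0.3333=0.04667. Summing gives P(white) = 0.41352.
P(Box 4 | white) = 0.04667 / 0.41352 = 0.113.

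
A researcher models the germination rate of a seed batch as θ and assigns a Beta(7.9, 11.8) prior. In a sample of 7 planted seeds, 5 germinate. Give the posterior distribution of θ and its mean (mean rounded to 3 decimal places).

The binomial likelihood is conjugate to the Beta prior: with 5 successes and 2 failures, the posterior is Beta(7.9+5, 11.8+2) = Beta(12.9, 13.8).
E[θ | data] = 12.9/(12.9+13.8) = 0.483.

Posterior: Beta(12.9, 13.8); mean ≈ 0.483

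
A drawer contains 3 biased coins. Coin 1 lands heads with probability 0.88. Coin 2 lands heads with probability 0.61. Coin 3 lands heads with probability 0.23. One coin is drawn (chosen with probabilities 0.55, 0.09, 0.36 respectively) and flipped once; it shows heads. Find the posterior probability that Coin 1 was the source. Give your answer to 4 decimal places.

Tabulate prior·likelihood by source: [1] prior 0.55, lik 0.88, product 0.4840; [2] prior 0.09, lik 0.61, product 0.05490; [3] prior 0.36, lik 0.23, product 0.08280.
Normalizing constant = 0.62170; the posterior for Coin 1 is its product over the sum, 0.4840/0.62170 = 0.7785.

Posterior probability ≈ 0.7785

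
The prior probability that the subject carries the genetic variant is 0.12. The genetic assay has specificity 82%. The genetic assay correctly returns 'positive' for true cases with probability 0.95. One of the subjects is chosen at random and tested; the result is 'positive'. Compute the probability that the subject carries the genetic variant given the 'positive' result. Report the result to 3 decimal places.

P(H | E) ≈ 0.419

Write H for 'the subject carries the genetic variant'. Prior odds H:¬H = 0.12/0.88 = 0.13636. For the 'positive' outcome, the likelihood ratio is 0.95/0.18 = 5.2778.
Posterior odds = 0.13636 × 5.2778 = 0.71970, so P(H|E) = 0.71970/(1+0.71970) = 0.419.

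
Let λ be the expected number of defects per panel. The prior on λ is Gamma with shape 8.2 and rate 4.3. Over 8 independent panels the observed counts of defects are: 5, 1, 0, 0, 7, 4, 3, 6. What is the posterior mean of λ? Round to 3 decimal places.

Total count ∑xᵢ = 26 over n = 8 panels.
Gamma is conjugate to the Poisson likelihood: posterior is Gamma(shape = 8.2+26 = 34.2, rate = 4.3+8 = 12.3).
E[λ | data] = 34.2/12.3 = 2.780.

Posterior mean ≈ 2.780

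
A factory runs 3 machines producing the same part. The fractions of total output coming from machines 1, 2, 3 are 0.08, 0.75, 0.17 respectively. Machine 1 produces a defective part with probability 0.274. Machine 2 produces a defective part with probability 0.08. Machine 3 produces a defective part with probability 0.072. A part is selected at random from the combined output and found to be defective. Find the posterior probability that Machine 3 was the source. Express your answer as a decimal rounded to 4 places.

Posterior probability ≈ 0.1300

P(defective|M1) = 0.274; P(defective|M2) = 0.08; P(defective|M3) = 0.072.
Prior × likelihood for each source: 0.08·0.274=0.02192, 0.75·0.08=0.06000, 0.17·0.072=0.01224. Summing gives P(defective) = 0.094160.
P(Machine 3 | defective) = 0.01224 / 0.094160 = 0.1300.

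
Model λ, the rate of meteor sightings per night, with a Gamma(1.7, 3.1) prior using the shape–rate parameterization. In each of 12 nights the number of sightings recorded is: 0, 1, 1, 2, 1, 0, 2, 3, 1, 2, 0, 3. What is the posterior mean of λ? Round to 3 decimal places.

The Poisson likelihood adds the total count to the shape and the number of exposure periods to the rate. Here ∑xᵢ = 16 and n = 12, so shape 1.7→17.7 and rate 3.1→15.1.
Posterior mean = shape/rate = 17.7/15.1 = 1.172.

Posterior mean ≈ 1.172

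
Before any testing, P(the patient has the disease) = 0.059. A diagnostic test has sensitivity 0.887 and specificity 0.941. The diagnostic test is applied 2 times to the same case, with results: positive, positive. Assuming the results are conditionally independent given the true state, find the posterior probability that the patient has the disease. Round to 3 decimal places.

With H the event that the patient has the disease, the joint likelihood of the observed sequence is P(data|H) = 0.887·0.887 = 0.78677 and P(data|¬H) = 0.059·0.059 = 0.0034810.
Bayes: P(H|data) = 0.059·0.78677 / (0.059·0.78677 + 0.941·0.0034810) = 0.046419/0.049695 = 0.9341.

Posterior P(H) ≈ 0.934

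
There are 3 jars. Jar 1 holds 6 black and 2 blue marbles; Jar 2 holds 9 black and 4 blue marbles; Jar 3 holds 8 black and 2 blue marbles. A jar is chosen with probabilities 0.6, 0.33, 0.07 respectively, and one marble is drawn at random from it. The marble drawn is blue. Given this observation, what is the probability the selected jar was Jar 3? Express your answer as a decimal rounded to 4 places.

Tabulate prior·likelihood by source: [1] prior 0.6, lik 0.25, product 0.1500; [2] prior 0.33, lik 0.3077, product 0.1015; [3] prior 0.07, lik 0.2, product 0.01400.
Normalizing constant = 0.26554; the posterior for Jar 3 is its product over the sum, 0.01400/0.26554 = 0.0527.

Posterior probability ≈ 0.0527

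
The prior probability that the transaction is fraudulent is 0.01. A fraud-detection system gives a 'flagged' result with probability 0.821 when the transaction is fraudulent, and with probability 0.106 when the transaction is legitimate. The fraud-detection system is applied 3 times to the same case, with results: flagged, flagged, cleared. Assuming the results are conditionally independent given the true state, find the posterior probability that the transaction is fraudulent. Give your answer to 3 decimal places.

Posterior P(H) ≈ 0.108

With H the event that the transaction is fraudulent, the joint likelihood of the observed sequence is P(data|H) = 0.821·0.821·0.179 = 0.12065 and P(data|¬H) = 0.106·0.106·0.894 = 0.010045.
Bayes: P(H|data) = 0.01·0.12065 / (0.01·0.12065 + 0.99·0.010045) = 0.0012065/0.011151 = 0.1082.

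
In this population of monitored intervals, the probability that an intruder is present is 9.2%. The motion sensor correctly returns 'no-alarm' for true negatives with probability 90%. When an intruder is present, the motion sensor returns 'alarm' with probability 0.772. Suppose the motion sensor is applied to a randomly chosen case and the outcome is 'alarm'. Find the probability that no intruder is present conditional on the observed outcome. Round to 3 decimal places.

P(¬H | E) ≈ 0.561

Write H for 'an intruder is present'. Prior odds H:¬H = 0.092/0.908 = 0.10132. For the 'alarm' outcome, the likelihood ratio is 0.772/0.1 = 7.7200.
Posterior odds = 0.10132 × 7.7200 = 0.78220, so P(H|E) = 0.78220/(1+0.78220) = 0.439. Then P(¬H|E) = 1 − 0.439 = 0.561.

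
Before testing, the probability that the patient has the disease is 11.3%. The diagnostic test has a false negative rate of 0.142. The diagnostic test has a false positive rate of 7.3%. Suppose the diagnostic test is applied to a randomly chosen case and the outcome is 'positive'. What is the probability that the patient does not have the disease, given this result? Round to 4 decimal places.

P(¬H | E) ≈ 0.4004

Write H for 'the patient has the disease'. Prior odds H:¬H = 0.113/0.887 = 0.12740. For the 'positive' outcome, the likelihood ratio is 0.858/0.073 = 11.753.
Posterior odds = 0.12740 × 11.753 = 1.4973, so P(H|E) = 1.4973/(1+1.4973) = 0.5996. Then P(¬H|E) = 1 − 0.5996 = 0.4004.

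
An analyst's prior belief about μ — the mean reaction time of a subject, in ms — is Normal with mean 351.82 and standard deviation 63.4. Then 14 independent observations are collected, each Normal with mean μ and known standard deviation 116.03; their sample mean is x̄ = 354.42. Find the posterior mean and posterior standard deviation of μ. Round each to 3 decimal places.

Posterior mean ≈ 353.918; posterior SD ≈ 27.857

Prior precision 1/τ₀² = 1/63.4² = 0.00024878; data precision n/σ² = 14/116.03² = 0.00103989.
Posterior precision = 0.00024878 + 0.00103989 = 0.00128867, giving posterior SD = 1/√0.00128867 = 27.857.
Posterior mean = (0.00024878·351.82 + 0.00103989·354.42) / 0.00128867 = 353.918.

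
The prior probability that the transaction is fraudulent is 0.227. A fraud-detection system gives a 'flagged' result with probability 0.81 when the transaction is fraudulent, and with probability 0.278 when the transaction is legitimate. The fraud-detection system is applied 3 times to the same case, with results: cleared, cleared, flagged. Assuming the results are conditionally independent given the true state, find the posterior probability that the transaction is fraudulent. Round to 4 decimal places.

With H the event that the transaction is fraudulent, the joint likelihood of the observed sequence is P(data|H) = 0.19·0.19·0.81 = 0.029241 and P(data|¬H) = 0.722·0.722·0.278 = 0.14492.
Bayes: P(H|data) = 0.227·0.029241 / (0.227·0.029241 + 0.773·0.14492) = 0.0066377/0.11866 = 0.0559.

Posterior P(H) ≈ 0.0559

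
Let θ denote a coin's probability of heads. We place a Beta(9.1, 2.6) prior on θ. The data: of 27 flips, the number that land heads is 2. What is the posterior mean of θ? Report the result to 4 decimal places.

The binomial likelihood is conjugate to the Beta prior: with 2 successes and 25 failures, the posterior is Beta(9.1+2, 2.6+25) = Beta(11.1, 27.6).
E[θ | data] = 11.1/(11.1+27.6) = 0.2868.

Posterior mean ≈ 0.2868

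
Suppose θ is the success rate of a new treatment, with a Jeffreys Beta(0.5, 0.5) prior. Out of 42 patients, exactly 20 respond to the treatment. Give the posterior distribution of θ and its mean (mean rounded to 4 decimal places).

Posterior: Beta(20.5, 22.5); mean ≈ 0.4767

The binomial likelihood is conjugate to the Beta prior: with 20 successes and 22 failures, the posterior is Beta(0.5+20, 0.5+22) = Beta(20.5, 22.5).
E[θ | data] = 20.5/(20.5+22.5) = 0.4767.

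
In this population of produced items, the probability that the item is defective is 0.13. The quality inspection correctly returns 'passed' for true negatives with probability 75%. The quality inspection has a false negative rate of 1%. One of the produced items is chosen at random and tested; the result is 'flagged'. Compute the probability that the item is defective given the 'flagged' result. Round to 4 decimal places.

Write H for 'the item is defective'. Prior odds H:¬H = 0.13/0.87 = 0.14943. For the 'flagged' outcome, the likelihood ratio is 0.99/0.25 = 3.9600.
Posterior odds = 0.14943 × 3.9600 = 0.59172, so P(H|E) = 0.59172/(1+0.59172) = 0.3718.

P(H | E) ≈ 0.3718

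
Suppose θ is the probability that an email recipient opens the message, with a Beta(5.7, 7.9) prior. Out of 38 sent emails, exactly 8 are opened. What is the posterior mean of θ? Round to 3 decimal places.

Posterior mean ≈ 0.266

The binomial likelihood is conjugate to the Beta prior: with 8 successes and 30 failures, the posterior is Beta(5.7+8, 7.9+30) = Beta(13.7, 37.9).
E[θ | data] = 13.7/(13.7+37.9) = 0.266.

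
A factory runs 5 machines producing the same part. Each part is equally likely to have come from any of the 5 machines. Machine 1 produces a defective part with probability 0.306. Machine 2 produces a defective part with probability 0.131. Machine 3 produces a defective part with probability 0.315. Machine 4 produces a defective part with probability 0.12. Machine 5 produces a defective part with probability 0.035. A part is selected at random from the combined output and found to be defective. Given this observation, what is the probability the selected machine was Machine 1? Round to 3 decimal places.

Posterior probability ≈ 0.337

Tabulate prior·likelihood by source: [1] prior 0.2, lik 0.306, product 0.06120; [2] prior 0.2, lik 0.131, product 0.02620; [3] prior 0.2, lik 0.315, product 0.06300; [4] prior 0.2, lik 0.12, product 0.02400; [5] prior 0.2, lik 0.035, product 0.007000.
Normalizing constant = 0.18140; the posterior for Machine 1 is its product over the sum, 0.06120/0.18140 = 0.337.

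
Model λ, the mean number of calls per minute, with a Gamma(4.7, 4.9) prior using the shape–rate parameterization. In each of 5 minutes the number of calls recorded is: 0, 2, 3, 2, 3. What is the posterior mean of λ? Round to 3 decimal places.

Total count ∑xᵢ = 10 over n = 5 minutes.
Gamma is conjugate to the Poisson likelihood: posterior is Gamma(shape = 4.7+10 = 14.7, rate = 4.9+5 = 9.9).
E[λ | data] = 14.7/9.9 = 1.485.

Posterior mean ≈ 1.485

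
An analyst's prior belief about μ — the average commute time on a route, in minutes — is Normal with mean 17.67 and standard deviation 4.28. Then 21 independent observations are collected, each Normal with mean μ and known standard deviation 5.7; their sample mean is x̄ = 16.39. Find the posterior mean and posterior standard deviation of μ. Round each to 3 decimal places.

Prior precision 1/τ₀² = 1/4.28² = 0.0545899; data precision n/σ² = 21/5.7² = 0.646353.
Posterior precision = 0.0545899 + 0.646353 = 0.700943, giving posterior SD = 1/√0.700943 = 1.194.
Posterior mean = (0.0545899·17.67 + 0.646353·16.39) / 0.700943 = 16.490.

Posterior mean ≈ 16.490; posterior SD ≈ 1.194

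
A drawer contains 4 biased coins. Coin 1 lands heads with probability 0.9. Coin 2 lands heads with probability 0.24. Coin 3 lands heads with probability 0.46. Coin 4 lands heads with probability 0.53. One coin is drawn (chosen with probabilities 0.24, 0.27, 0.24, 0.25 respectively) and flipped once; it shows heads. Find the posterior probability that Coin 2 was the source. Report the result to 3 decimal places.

P(heads|C1) = 0.9; P(heads|C2) = 0.24; P(heads|C3) = 0.46; P(heads|C4) = 0.53.
Prior × likelihood for each source: 0.24·0.9=0.2160, 0.27·0.24=0.06480, 0.24·0.46=0.1104, 0.25·0.53=0.1325. Summing gives P(heads) = 0.52370.
P(Coin 2 | heads) = 0.06480 / 0.52370 = 0.124.

Posterior probability ≈ 0.124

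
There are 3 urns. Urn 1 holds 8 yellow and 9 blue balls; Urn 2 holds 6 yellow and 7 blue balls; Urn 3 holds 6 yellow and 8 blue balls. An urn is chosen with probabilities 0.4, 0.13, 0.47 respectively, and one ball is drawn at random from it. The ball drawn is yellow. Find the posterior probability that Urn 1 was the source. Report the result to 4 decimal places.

Tabulate prior·likelihood by source: [1] prior 0.4, lik 0.4706, product 0.1882; [2] prior 0.13, lik 0.4615, product 0.06000; [3] prior 0.47, lik 0.4286, product 0.2014.
Normalizing constant = 0.44966; the posterior for Urn 1 is its product over the sum, 0.1882/0.44966 = 0.4186.

Posterior probability ≈ 0.4186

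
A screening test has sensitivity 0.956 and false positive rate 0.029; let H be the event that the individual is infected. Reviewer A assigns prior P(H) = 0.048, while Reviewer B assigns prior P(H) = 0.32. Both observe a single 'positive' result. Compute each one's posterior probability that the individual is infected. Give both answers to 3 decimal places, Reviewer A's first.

The likelihood ratio for a 'positive' result is 0.956/0.029 = 32.966.
Reviewer A: prior odds 0.048/0.952 = 0.050420; posterior odds 1.6621; posterior probability 0.624.
Reviewer B: prior odds 0.32/0.68 = 0.47059; posterior odds 15.513; posterior probability 0.939.

Reviewer A: 0.624; Reviewer B: 0.939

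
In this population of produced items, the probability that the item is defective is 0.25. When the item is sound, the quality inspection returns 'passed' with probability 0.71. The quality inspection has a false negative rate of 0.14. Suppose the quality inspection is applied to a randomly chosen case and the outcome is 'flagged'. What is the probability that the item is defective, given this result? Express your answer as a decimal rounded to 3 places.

P(H | E) ≈ 0.497

Let H be the event that the item is defective. P(H) = 0.25, so P(¬H) = 0.75. With E the 'flagged' result, P(E|H) = 0.86 and P(E|¬H) = 0.29.
P(E) = 0.86·0.25 + 0.29·0.75 = 0.21500 + 0.21750 = 0.43250.
By Bayes' theorem, P(H|E) = 0.21500 / 0.43250 = 0.497.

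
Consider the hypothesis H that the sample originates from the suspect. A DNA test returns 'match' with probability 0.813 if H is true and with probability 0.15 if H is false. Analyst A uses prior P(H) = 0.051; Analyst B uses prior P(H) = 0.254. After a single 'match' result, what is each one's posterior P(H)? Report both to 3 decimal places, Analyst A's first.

P('+'|H) = 0.813, P('+'|¬H) = 0.15.
Analyst A: numerator 0.813·0.051 = 0.041463; evidence = 0.041463+0.15·0.949 = 0.18381; posterior = 0.226.
Analyst B: numerator 0.813·0.254 = 0.20650; evidence = 0.20650+0.15·0.746 = 0.31840; posterior = 0.649.

Analyst A: 0.226; Analyst B: 0.649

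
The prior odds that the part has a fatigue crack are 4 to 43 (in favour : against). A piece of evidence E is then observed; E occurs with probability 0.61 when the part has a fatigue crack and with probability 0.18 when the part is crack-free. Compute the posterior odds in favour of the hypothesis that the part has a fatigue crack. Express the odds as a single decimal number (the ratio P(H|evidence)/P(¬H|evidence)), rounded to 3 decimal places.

Posterior odds ≈ 0.315

Prior odds = 4/43 = 0.093023.
Likelihood ratio for E = 0.61/0.18 = 3.3889.
Posterior odds = prior odds × LR = 0.31525.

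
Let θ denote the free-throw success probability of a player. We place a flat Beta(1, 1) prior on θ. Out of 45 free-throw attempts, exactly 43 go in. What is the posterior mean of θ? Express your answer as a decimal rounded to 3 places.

Observing 43 successes and 2 failures updates Beta(1, 1) by adding the success and failure counts to the two shape parameters: α = 1+43 = 44, β = 1+2 = 3.
Posterior mean = α/(α+β) = 44/47 = 0.936.

Posterior mean ≈ 0.936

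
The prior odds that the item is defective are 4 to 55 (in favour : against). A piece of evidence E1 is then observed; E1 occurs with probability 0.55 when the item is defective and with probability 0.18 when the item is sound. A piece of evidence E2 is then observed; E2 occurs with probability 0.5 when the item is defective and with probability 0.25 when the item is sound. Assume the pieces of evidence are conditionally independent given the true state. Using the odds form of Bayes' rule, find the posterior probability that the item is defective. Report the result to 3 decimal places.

Prior odds = 4/55 = 0.072727. In log-odds, ln(0.072727) = -2.6210.
Add log likelihood ratios: ln(3.0556) + ln(2.0000) = 1.8101.
Posterior log-odds = -0.81093, so posterior odds = exp(-0.81093) = 0.44444. Converting, P(H|E) = 0.44444/1.4444 = 0.308.

Posterior probability ≈ 0.308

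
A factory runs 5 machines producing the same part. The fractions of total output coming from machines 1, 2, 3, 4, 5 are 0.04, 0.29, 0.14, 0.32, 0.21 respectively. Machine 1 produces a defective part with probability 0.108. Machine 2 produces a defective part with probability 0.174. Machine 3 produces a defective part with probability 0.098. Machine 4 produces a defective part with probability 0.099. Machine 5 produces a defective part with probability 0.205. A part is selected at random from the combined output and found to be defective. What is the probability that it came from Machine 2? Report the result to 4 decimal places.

Tabulate prior·likelihood by source: [1] prior 0.04, lik 0.108, product 0.004320; [2] prior 0.29, lik 0.174, product 0.05046; [3] prior 0.14, lik 0.098, product 0.01372; [4] prior 0.32, lik 0.099, product 0.03168; [5] prior 0.21, lik 0.205, product 0.04305.
Normalizing constant = 0.14323; the posterior for Machine 2 is its product over the sum, 0.05046/0.14323 = 0.3523.

Posterior probability ≈ 0.3523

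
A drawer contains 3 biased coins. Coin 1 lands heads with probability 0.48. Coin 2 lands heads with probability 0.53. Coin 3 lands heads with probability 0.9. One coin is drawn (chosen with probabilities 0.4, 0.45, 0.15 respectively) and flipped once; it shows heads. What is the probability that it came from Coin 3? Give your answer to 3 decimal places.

P(heads|C1) = 0.48; P(heads|C2) = 0.53; P(heads|C3) = 0.9.
Prior × likelihood for each source: 0.4·0.48=0.1920, 0.45·0.53=0.2385, 0.15·0.9=0.1350. Summing gives P(heads) = 0.56550.
P(Coin 3 | heads) = 0.1350 / 0.56550 = 0.239.

Posterior probability ≈ 0.239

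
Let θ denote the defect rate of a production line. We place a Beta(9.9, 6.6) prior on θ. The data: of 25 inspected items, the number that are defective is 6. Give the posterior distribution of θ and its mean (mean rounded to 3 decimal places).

Observing 6 successes and 19 failures updates Beta(9.9, 6.6) by adding the success and failure counts to the two shape parameters: α = 9.9+6 = 15.9, β = 6.6+19 = 25.6.
E[θ | data] = 15.9/(15.9+25.6) = 0.383.

Posterior: Beta(15.9, 25.6); mean ≈ 0.383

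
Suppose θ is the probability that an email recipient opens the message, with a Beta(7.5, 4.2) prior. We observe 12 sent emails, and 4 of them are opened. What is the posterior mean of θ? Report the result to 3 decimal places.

The binomial likelihood is conjugate to the Beta prior: with 4 successes and 8 failures, the posterior is Beta(7.5+4, 4.2+8) = Beta(11.5, 12.2).
Posterior mean = α/(α+β) = 11.5/23.7 = 0.485.

Posterior mean ≈ 0.485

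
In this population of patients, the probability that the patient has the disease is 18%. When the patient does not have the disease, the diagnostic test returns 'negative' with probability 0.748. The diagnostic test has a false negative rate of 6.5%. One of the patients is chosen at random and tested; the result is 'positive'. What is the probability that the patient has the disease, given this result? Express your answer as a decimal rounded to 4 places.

P(H | E) ≈ 0.4489

Let H be the event that the patient has the disease. P(H) = 0.18, so P(¬H) = 0.82. With E the 'positive' result, P(E|H) = 0.935 and P(E|¬H) = 0.252.
P(E) = 0.935·0.18 + 0.252·0.82 = 0.16830 + 0.20664 = 0.37494.
By Bayes' theorem, P(H|E) = 0.16830 / 0.37494 = 0.4489.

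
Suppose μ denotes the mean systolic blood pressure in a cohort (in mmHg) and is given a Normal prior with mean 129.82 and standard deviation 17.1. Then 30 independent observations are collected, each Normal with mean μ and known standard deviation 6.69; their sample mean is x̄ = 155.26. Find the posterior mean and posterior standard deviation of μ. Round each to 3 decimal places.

Posterior mean ≈ 155.131; posterior SD ≈ 1.218

With known σ, the Normal prior is conjugate. Weight on the data is w = (n/σ²)/(n/σ² + 1/τ₀²) = 0.670300/(0.670300+0.00341986) = 0.99492.
Posterior mean = w·x̄ + (1−w)·μ₀ = 0.99492·155.26 + 0.0050761·129.82 = 155.131. Posterior variance = 1/(0.670300+0.00341986) = 1.48430, so SD = 1.218.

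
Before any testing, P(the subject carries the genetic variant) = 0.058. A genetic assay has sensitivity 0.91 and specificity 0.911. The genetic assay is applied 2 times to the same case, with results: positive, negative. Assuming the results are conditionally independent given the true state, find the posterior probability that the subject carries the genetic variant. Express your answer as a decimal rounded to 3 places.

Let H be the event that the subject carries the genetic variant; start with P(H) = 0.058. P('positive'|H) = 0.91, P('positive'|¬H) = 0.089.
Update on result 1 ('positive'): P(H) ← 0.91·0.0580 / (0.91·0.0580 + 0.089·0.9420) = 0.052780/0.13662 = 0.3863.
Update on result 2 ('negative'): P(H) ← 0.09·0.3863 / (0.09·0.3863 + 0.911·0.6137) = 0.034770/0.59382 = 0.0586.

Posterior P(H) ≈ 0.059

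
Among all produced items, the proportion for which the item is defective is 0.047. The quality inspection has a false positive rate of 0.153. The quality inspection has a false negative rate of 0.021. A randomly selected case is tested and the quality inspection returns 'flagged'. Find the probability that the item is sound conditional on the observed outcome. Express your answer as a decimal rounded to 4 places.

Let H be the event that the item is defective. P(H) = 0.047, so P(¬H) = 0.953. With E the 'flagged' result, P(E|H) = 0.979 and P(E|¬H) = 0.153.
P(E) = 0.979·0.047 + 0.153·0.953 = 0.046013 + 0.14581 = 0.19182.
By Bayes' theorem, P(H|E) = 0.046013 / 0.19182 = 0.2399. Hence P(¬H|E) = 1 − 0.2399 = 0.7601.

P(¬H | E) ≈ 0.7601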